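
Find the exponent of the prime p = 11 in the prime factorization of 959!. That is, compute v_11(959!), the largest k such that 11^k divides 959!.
v_11(959!) = 94

Legendre's formula: v_p(n!) = Σ_{k ≥ 1} ⌊n / p^k⌋. For p = 11, n = 959, the terms are:
  ⌊959/11^1⌋ = ⌊959/11⌋ = 87
  ⌊959/11^2⌋ = ⌊959/121⌋ = 7
(the next term ⌊959/11^3⌋ = 0, terminating the sum). Summing: v_11(959!) = 87 + 7 = 94.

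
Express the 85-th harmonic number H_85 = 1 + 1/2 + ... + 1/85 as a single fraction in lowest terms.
H_85 = 3689819414629973415931738804725211919/734184632222154704090370027645633600

Direct summation: H_85 = 1 + 1/2 + ... + 1/85. The least common denominator is lcm(1, ..., 85) = 8076030954443701744994070304101969600; over this denominator the numerator is 8076030954443701744994070304101969600 + 4038015477221850872497035152050984800 + 2692010318147900581664690101367323200 + 2019007738610925436248517576025492400 + 1615206190888740348998814060820393920 + 1346005159073950290832345050683661600 + 1153718707777671677856295757728852800 + 1009503869305462718124258788012746200 + 897336772715966860554896700455774400 + 807603095444370174499407030410196960 + 734184632222154704090370027645633600 + 673002579536975145416172525341830800 + 621233150341823211153390023392459200 + 576859353888835838928147878864426400 + 538402063629580116332938020273464640 + 504751934652731359062129394006373100 + 475060644379041279117298253182468800 + 448668386357983430277448350227887200 + 425054260760194828683898437057998400 + 403801547722185087249703515205098480 + 384572902592557225952098585909617600 + 367092316111077352045185013822816800 + 351131780627987032391046534960955200 + 336501289768487572708086262670915400 + 323041238177748069799762812164078784 + 310616575170911605576695011696229600 + 299112257571988953518298900151924800 + 288429676944417919464073939432213200 + 278483826015300060172209320831102400 + 269201031814790058166469010136732320 + 260517127562700056290131300132321600 + 252375967326365679531064697003186550 + 244728210740718234696790009215211200 + 237530322189520639558649126591234400 + 230743741555534335571259151545770560 + 224334193178991715138724175113943600 + 218271106876856803918758656867620800 + 212527130380097414341949218528999200 + 207077716780607737051130007797486400 + 201900773861092543624851757602549240 + 196976364742529310853513909856145600 + 192286451296278612976049292954808800 + 187814673359155854534745821025627200 + 183546158055538676022592506911408400 + 179467354543193372110979340091154880 + 175565890313993516195523267480477600 + 171830445839227696702001495831956800 + 168250644884243786354043131335457700 + 164816958253953096836613679675550400 + 161520619088874034899881406082039392 + 158353548126347093039099417727489600 + 155308287585455802788347505848114800 + 152377942536673617830076798190603200 + 149556128785994476759149450075962400 + 146836926444430940818074005529126720 + 144214838472208959732036969716106600 + 141684753586731609561299479019332800 + 139241913007650030086104660415551200 + 136881880583791554999899496679694400 + 134600515907395029083234505068366160 + 132393950072847569590066726296753600 + 130258563781350028145065650066160800 + 128190967530852408650699528636539200 + 126187983663182839765532348501593275 + 124246630068364642230678004678491840 + 122364105370359117348395004607605600 + 120537775439458234999911497076148800 + 118765161094760319779324563295617200 + 117043926875995677463682178320318400 + 115371870777767167785629575772885280 + 113746914851319742887240426818337600 + 112167096589495857569362087556971800 + 110630561019776736232795483617835200 + 109135553438428401959379328433810400 + 107680412725916023266587604054692928 + 106263565190048707170974609264499600 + 104883518888879243441481432520804800 + 103538858390303868525565003898743200 + 102228239929667110696127472203822400 + 100950386930546271812425878801274620 + 99704085857329651172766300050641600 + 98488182371264655426756954928072800 + 97301577764381948734868316916891200 + 96143225648139306488024646477404400 + 95012128875808255823459650636493760 = 40588013560929707575249126851977331109, so H_85 = 40588013560929707575249126851977331109/8076030954443701744994070304101969600; reducing by gcd(40588013560929707575249126851977331109, 8076030954443701744994070304101969600) = 11 gives 3689819414629973415931738804725211919/734184632222154704090370027645633600 ≈ 5.02574. (The PNT-adjacent estimate ln(85) + γ ≈ 5.01987 matches within O(1/n).)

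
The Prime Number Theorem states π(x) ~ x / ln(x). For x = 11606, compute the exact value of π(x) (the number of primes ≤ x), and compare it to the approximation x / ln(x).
π(11606) = 1396;  x/ln(x) ≈ 1240.05;  relative error ≈ 11.17%.

Directly count primes up to 11606: π(11606) = 1396. The PNT approximation gives 11606/ln(11606) ≈ 11606/9.35928 ≈ 1240.05. Relative error (π(x) − x/ln(x)) / π(x) ≈ 11.17%; the approximation is known to undercount slightly (Li(x) is a better estimate).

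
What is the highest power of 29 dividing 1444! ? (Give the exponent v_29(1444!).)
v_29(1444!) = 50

Legendre's formula: v_p(n!) = Σ_{k ≥ 1} ⌊n / p^k⌋. For p = 29, n = 1444, the terms are:
  ⌊1444/29^1⌋ = ⌊1444/29⌋ = 49
  ⌊1444/29^2⌋ = ⌊1444/841⌋ = 1
(the next term ⌊1444/29^3⌋ = 0, terminating the sum). Summing: v_29(1444!) = 49 + 1 = 50.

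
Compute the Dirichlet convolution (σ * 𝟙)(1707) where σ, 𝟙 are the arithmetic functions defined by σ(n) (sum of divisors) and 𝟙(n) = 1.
(σ * 𝟙)(1707) = 2855

Divisors of 1707: [1, 3, 569, 1707]. For each d | 1707:
  d = 1: σ(1) · 𝟙(1707/1) = 1 · 1 = 1
  d = 3: σ(3) · 𝟙(1707/3) = 4 · 1 = 4
  d = 569: σ(569) · 𝟙(1707/569) = 570 · 1 = 570
  d = 1707: σ(1707) · 𝟙(1707/1707) = 2280 · 1 = 2280
Summing: (σ * 𝟙)(1707) = 1 + 4 + 570 + 2280 = 2855.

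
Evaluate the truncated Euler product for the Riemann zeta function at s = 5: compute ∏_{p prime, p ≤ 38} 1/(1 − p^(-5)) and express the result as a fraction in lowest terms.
∏ = 132487865367718741281556988782580603348847966827605/127769623698019954360176628845208514576475652988928

The primes p ≤ 38 are [2, 3, 5, 7, 11, 13, 17, 19, 23, 29, 31, 37]. For each prime, (1 − 1/p^5)^(-1) = p^5 / (p^5 − 1). The product is (1 − 1/2^5)^(-1), (1 − 1/3^5)^(-1), (1 − 1/5^5)^(-1), (1 − 1/7^5)^(-1), (1 − 1/11^5)^(-1), (1 − 1/13^5)^(-1), (1 − 1/17^5)^(-1), (1 − 1/19^5)^(-1), (1 − 1/23^5)^(-1), (1 − 1/29^5)^(-1), (1 − 1/31^5)^(-1), (1 − 1/37^5)^(-1) = ∏ p^5 / (p^5 − 1) = 132487865367718741281556988782580603348847966827605/127769623698019954360176628845208514576475652988928.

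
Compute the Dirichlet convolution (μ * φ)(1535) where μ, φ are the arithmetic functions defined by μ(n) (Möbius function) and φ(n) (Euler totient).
(μ * φ)(1535) = 915

Divisors of 1535: [1, 5, 307, 1535]. For each d | 1535:
  d = 1: μ(1) · φ(1535/1) = 1 · 1224 = 1224
  d = 5: μ(5) · φ(1535/5) = -1 · 306 = -306
  d = 307: μ(307) · φ(1535/307) = -1 · 4 = -4
  d = 1535: μ(1535) · φ(1535/1535) = 1 · 1 = 1
Summing: (μ * φ)(1535) = 1224 + -306 + -4 + 1 = 915.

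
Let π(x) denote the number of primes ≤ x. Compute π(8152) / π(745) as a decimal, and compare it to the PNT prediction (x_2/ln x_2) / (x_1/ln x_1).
π(8152)/π(745) = 1023/132 ≈ 7.7500;  PNT prediction ≈ 8.0352.

π(745) = 132 and π(8152) = 1023, so π(8152)/π(745) ≈ 7.7500. The PNT-predicted ratio is (8152/ln(8152)) / (745/ln(745)) ≈ 8.0352. The two agree to within a few percent, as expected.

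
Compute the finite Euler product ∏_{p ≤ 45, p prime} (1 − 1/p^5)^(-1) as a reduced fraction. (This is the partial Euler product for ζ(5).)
∏ = 1572482291224969810929353517600303098269844539827384419450979869/1516482033755337998564749447506198249900022724140786873799147520

The primes p ≤ 45 are [2, 3, 5, 7, 11, 13, 17, 19, 23, 29, 31, 37, 41, 43]. For each prime, (1 − 1/p^5)^(-1) = p^5 / (p^5 − 1). The product is (1 − 1/2^5)^(-1), (1 − 1/3^5)^(-1), (1 − 1/5^5)^(-1), (1 − 1/7^5)^(-1), (1 − 1/11^5)^(-1), (1 − 1/13^5)^(-1), (1 − 1/17^5)^(-1), (1 − 1/19^5)^(-1), (1 − 1/23^5)^(-1), (1 − 1/29^5)^(-1), (1 − 1/31^5)^(-1), (1 − 1/37^5)^(-1), (1 − 1/41^5)^(-1), (1 − 1/43^5)^(-1) = ∏ p^5 / (p^5 − 1) = 1572482291224969810929353517600303098269844539827384419450979869/1516482033755337998564749447506198249900022724140786873799147520.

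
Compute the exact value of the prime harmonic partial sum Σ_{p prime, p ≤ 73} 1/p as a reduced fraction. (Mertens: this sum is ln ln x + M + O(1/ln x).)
Σ 1/p = 71544353681891529224514036059/40729680599249024150621323470

π(73) = 21, so the primes ≤ 73 are [2, 3, 5, 7, 11, 13, 17, 19, 23, 29, 31, 37, 41, 43, 47, 53, 59, 61, 67, 71, 73]. Summing 1/p over these primes: 71544353681891529224514036059/40729680599249024150621323470 ≈ 1.7566. Mertens estimate ln ln(73) + 0.2615 ≈ 1.7179.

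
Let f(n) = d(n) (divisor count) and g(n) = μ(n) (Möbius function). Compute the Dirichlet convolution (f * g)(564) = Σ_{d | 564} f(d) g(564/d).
(d * μ)(564) = 1

Divisors of 564: [1, 2, 3, 4, 6, 12, 47, 94, 141, 188, 282, 564]. For each d | 564:
  d = 1: d(1) · μ(564/1) = 1 · 0 = 0
  d = 2: d(2) · μ(564/2) = 2 · -1 = -2
  d = 3: d(3) · μ(564/3) = 2 · 0 = 0
  d = 4: d(4) · μ(564/4) = 3 · 1 = 3
  d = 6: d(6) · μ(564/6) = 4 · 1 = 4
  d = 12: d(12) · μ(564/12) = 6 · -1 = -6
  d = 47: d(47) · μ(564/47) = 2 · 0 = 0
  d = 94: d(94) · μ(564/94) = 4 · 1 = 4
  d = 141: d(141) · μ(564/141) = 4 · 0 = 0
  d = 188: d(188) · μ(564/188) = 6 · -1 = -6
  d = 282: d(282) · μ(564/282) = 8 · -1 = -8
  d = 564: d(564) · μ(564/564) = 12 · 1 = 12
Summing: (d * μ)(564) = 0 + -2 + 0 + 3 + 4 + -6 + 0 + 4 + 0 + -6 + -8 + 12 = 1.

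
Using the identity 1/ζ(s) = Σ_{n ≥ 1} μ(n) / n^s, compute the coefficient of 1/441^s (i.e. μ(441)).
μ(441) = 0

Factor n = 441 = 3^2 · 7^2. μ(n) = 0 if any exponent ≥ 2 (not squarefree); otherwise μ(n) = (−1)^{ω(n)} where ω(n) is the number of distinct prime factors. Applying: μ(441) = 0.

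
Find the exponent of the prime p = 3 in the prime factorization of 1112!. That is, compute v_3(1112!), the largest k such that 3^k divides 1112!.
v_3(1112!) = 552

Legendre's formula: v_p(n!) = Σ_{k ≥ 1} ⌊n / p^k⌋. For p = 3, n = 1112, the terms are:
  ⌊1112/3^1⌋ = ⌊1112/3⌋ = 370
  ⌊1112/3^2⌋ = ⌊1112/9⌋ = 123
  ⌊1112/3^3⌋ = ⌊1112/27⌋ = 41
  ⌊1112/3^4⌋ = ⌊1112/81⌋ = 13
  ⌊1112/3^5⌋ = ⌊1112/243⌋ = 4
  ⌊1112/3^6⌋ = ⌊1112/729⌋ = 1
(the next term ⌊1112/3^7⌋ = 0, terminating the sum). Summing: v_3(1112!) = 370 + 123 + 41 + 13 + 4 + 1 = 552.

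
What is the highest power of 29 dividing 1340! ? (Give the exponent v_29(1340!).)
v_29(1340!) = 47

Legendre's formula: v_p(n!) = Σ_{k ≥ 1} ⌊n / p^k⌋. For p = 29, n = 1340, the terms are:
  ⌊1340/29^1⌋ = ⌊1340/29⌋ = 46
  ⌊1340/29^2⌋ = ⌊1340/841⌋ = 1
(the next term ⌊1340/29^3⌋ = 0, terminating the sum). Summing: v_29(1340!) = 46 + 1 = 47.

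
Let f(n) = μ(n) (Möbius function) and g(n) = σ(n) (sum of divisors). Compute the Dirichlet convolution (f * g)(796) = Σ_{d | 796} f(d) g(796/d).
(μ * σ)(796) = 796

Divisors of 796: [1, 2, 4, 199, 398, 796]. For each d | 796:
  d = 1: μ(1) · σ(796/1) = 1 · 1400 = 1400
  d = 2: μ(2) · σ(796/2) = -1 · 600 = -600
  d = 4: μ(4) · σ(796/4) = 0 · 200 = 0
  d = 199: μ(199) · σ(796/199) = -1 · 7 = -7
  d = 398: μ(398) · σ(796/398) = 1 · 3 = 3
  d = 796: μ(796) · σ(796/796) = 0 · 1 = 0
Summing: (μ * σ)(796) = 1400 + -600 + 0 + -7 + 3 + 0 = 796.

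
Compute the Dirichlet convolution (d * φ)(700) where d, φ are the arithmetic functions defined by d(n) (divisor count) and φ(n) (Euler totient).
(d * φ)(700) = 1736

Divisors of 700: [1, 2, 4, 5, 7, 10, 14, 20, 25, 28, 35, 50, 70, 100, 140, 175, 350, 700]. For each d | 700:
  d = 1: d(1) · φ(700/1) = 1 · 240 = 240
  d = 2: d(2) · φ(700/2) = 2 · 120 = 240
  d = 4: d(4) · φ(700/4) = 3 · 120 = 360
  d = 5: d(5) · φ(700/5) = 2 · 48 = 96
  d = 7: d(7) · φ(700/7) = 2 · 40 = 80
  d = 10: d(10) · φ(700/10) = 4 · 24 = 96
  d = 14: d(14) · φ(700/14) = 4 · 20 = 80
  d = 20: d(20) · φ(700/20) = 6 · 24 = 144
  d = 25: d(25) · φ(700/25) = 3 · 12 = 36
  d = 28: d(28) · φ(700/28) = 6 · 20 = 120
  d = 35: d(35) · φ(700/35) = 4 · 8 = 32
  d = 50: d(50) · φ(700/50) = 6 · 6 = 36
  d = 70: d(70) · φ(700/70) = 8 · 4 = 32
  d = 100: d(100) · φ(700/100) = 9 · 6 = 54
  d = 140: d(140) · φ(700/140) = 12 · 4 = 48
  d = 175: d(175) · φ(700/175) = 6 · 2 = 12
  d = 350: d(350) · φ(700/350) = 12 · 1 = 12
  d = 700: d(700) · φ(700/700) = 18 · 1 = 18
Summing: (d * φ)(700) = 240 + 240 + 360 + 96 + 80 + 96 + 80 + 144 + 36 + 120 + 32 + 36 + 32 + 54 + 48 + 12 + 12 + 18 = 1736.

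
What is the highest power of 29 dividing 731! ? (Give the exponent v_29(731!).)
v_29(731!) = 25

Legendre's formula: v_p(n!) = Σ_{k ≥ 1} ⌊n / p^k⌋. For p = 29, n = 731, the terms are:
  ⌊731/29^1⌋ = ⌊731/29⌋ = 25
(the next term ⌊731/29^2⌋ = 0, terminating the sum). Summing: v_29(731!) = 25 = 25.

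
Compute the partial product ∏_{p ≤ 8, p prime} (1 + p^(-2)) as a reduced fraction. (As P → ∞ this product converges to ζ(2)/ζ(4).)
∏ = 650/441

The primes p ≤ 8 are [2, 3, 5, 7]. For each, (1 + 1/p^2) = (p^2 + 1)/p^2. Multiplying these fractions over p ∈ [2, 3, 5, 7] gives 650/441. (In the limit P → ∞ this tends to ζ(2)/ζ(4).)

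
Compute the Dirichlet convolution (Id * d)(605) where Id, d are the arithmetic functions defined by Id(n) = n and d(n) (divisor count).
(Id * d)(605) = 1022

Divisors of 605: [1, 5, 11, 55, 121, 605]. For each d | 605:
  d = 1: Id(1) · d(605/1) = 1 · 6 = 6
  d = 5: Id(5) · d(605/5) = 5 · 3 = 15
  d = 11: Id(11) · d(605/11) = 11 · 4 = 44
  d = 55: Id(55) · d(605/55) = 55 · 2 = 110
  d = 121: Id(121) · d(605/121) = 121 · 2 = 242
  d = 605: Id(605) · d(605/605) = 605 · 1 = 605
Summing: (Id * d)(605) = 6 + 15 + 44 + 110 + 242 + 605 = 1022.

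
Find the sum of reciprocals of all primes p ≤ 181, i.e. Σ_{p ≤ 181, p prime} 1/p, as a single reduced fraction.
Σ 1/p = 10408867916382550633331528920459565913027063402071390584941986323453055203/5397346292805549782720214077673687806275517530364350655459511599582614290

π(181) = 42, so the primes ≤ 181 are [2, 3, 5, 7, 11, 13, 17, 19, 23, 29, 31, 37, 41, 43, 47, 53, 59, 61, 67, 71, 73, 79, 83, 89, 97, 101, 103, 107, 109, 113, 127, 131, 137, 139, 149, 151, 157, 163, 167, 173, 179, 181]. Summing 1/p over these primes: 10408867916382550633331528920459565913027063402071390584941986323453055203/5397346292805549782720214077673687806275517530364350655459511599582614290 ≈ 1.9285. Mertens estimate ln ln(181) + 0.2615 ≈ 1.9099.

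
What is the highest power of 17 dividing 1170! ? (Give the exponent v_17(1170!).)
v_17(1170!) = 72

Legendre's formula: v_p(n!) = Σ_{k ≥ 1} ⌊n / p^k⌋. For p = 17, n = 1170, the terms are:
  ⌊1170/17^1⌋ = ⌊1170/17⌋ = 68
  ⌊1170/17^2⌋ = ⌊1170/289⌋ = 4
(the next term ⌊1170/17^3⌋ = 0, terminating the sum). Summing: v_17(1170!) = 68 + 4 = 72.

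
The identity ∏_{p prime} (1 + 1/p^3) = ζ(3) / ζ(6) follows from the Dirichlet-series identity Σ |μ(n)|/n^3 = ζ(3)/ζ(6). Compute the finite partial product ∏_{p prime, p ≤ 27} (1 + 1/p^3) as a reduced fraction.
∏ = 16117288424681472/13642976755448975

The primes p ≤ 27 are [2, 3, 5, 7, 11, 13, 17, 19, 23]. For each, (1 + 1/p^3) = (p^3 + 1)/p^3. Multiplying these fractions over p ∈ [2, 3, 5, 7, 11, 13, 17, 19, 23] gives 16117288424681472/13642976755448975. (In the limit P → ∞ this tends to ζ(3)/ζ(6).)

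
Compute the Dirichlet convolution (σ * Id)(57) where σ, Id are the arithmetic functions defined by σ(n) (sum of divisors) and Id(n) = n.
(σ * Id)(57) = 273

Divisors of 57: [1, 3, 19, 57]. For each d | 57:
  d = 1: σ(1) · Id(57/1) = 1 · 57 = 57
  d = 3: σ(3) · Id(57/3) = 4 · 19 = 76
  d = 19: σ(19) · Id(57/19) = 20 · 3 = 60
  d = 57: σ(57) · Id(57/57) = 80 · 1 = 80
Summing: (σ * Id)(57) = 57 + 76 + 60 + 80 = 273.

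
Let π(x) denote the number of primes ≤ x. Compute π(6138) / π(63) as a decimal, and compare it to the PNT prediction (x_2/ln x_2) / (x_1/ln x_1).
π(6138)/π(63) = 800/18 ≈ 44.4444;  PNT prediction ≈ 46.2793.

π(63) = 18 and π(6138) = 800, so π(6138)/π(63) ≈ 44.4444. The PNT-predicted ratio is (6138/ln(6138)) / (63/ln(63)) ≈ 46.2793. The two agree to within a few percent, as expected.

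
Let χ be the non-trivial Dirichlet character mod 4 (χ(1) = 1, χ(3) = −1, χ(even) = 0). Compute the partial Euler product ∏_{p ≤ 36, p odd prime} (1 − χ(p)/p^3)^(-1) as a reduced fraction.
∏ = 16829566118167783909225/17369167366519535960064

The odd primes p ≤ 36 are [3, 5, 7, 11, 13, 17, 19, 23, 29, 31]. For each, χ(p) = 1 if p ≡ 1 mod 4, χ(p) = −1 if p ≡ 3 mod 4. Taking (1 − χ(p)/p^3)^(-1) = p^3/(p^3 − χ(p)): (1 − (-1)/3^3)^(-1) · (1 − (1)/5^3)^(-1) · (1 − (-1)/7^3)^(-1) · (1 − (-1)/11^3)^(-1) · (1 − (1)/13^3)^(-1) · (1 − (1)/17^3)^(-1) · (1 − (-1)/19^3)^(-1) · (1 − (-1)/23^3)^(-1) · (1 − (1)/29^3)^(-1) · (1 − (-1)/31^3)^(-1) = 16829566118167783909225/17369167366519535960064.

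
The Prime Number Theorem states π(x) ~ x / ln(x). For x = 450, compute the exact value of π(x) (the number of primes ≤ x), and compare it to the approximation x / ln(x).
π(450) = 87;  x/ln(x) ≈ 73.66;  relative error ≈ 15.33%.

Directly count primes up to 450: π(450) = 87. The PNT approximation gives 450/ln(450) ≈ 450/6.10925 ≈ 73.66. Relative error (π(x) − x/ln(x)) / π(x) ≈ 15.33%; the approximation is known to undercount slightly (Li(x) is a better estimate).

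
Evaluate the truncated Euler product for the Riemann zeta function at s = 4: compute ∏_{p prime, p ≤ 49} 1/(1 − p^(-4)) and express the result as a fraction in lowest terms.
∏ = 65572203587643632473857746546522240898588901/60584710506150227098341885345792000000000000

The primes p ≤ 49 are [2, 3, 5, 7, 11, 13, 17, 19, 23, 29, 31, 37, 41, 43, 47]. For each prime, (1 − 1/p^4)^(-1) = p^4 / (p^4 − 1). The product is (1 − 1/2^4)^(-1), (1 − 1/3^4)^(-1), (1 − 1/5^4)^(-1), (1 − 1/7^4)^(-1), (1 − 1/11^4)^(-1), (1 − 1/13^4)^(-1), (1 − 1/17^4)^(-1), (1 − 1/19^4)^(-1), (1 − 1/23^4)^(-1), (1 − 1/29^4)^(-1), (1 − 1/31^4)^(-1), (1 − 1/37^4)^(-1), (1 − 1/41^4)^(-1), (1 − 1/43^4)^(-1), (1 − 1/47^4)^(-1) = ∏ p^4 / (p^4 − 1) = 65572203587643632473857746546522240898588901/60584710506150227098341885345792000000000000.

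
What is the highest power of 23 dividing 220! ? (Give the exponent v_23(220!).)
v_23(220!) = 9

Legendre's formula: v_p(n!) = Σ_{k ≥ 1} ⌊n / p^k⌋. For p = 23, n = 220, the terms are:
  ⌊220/23^1⌋ = ⌊220/23⌋ = 9
(the next term ⌊220/23^2⌋ = 0, terminating the sum). Summing: v_23(220!) = 9 = 9.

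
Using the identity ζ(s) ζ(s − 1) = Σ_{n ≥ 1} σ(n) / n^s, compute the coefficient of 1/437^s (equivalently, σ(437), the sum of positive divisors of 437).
σ(437) = 480

In the product (Σ m^0/m^s)(Σ k / k^s) = Σ (Σ_{d | n} d) / n^s, the coefficient of 1/n^s is σ(n) = Σ_{d | n} d. For n = 437, divisors are [1, 19, 23, 437]; summing: σ(437) = 480.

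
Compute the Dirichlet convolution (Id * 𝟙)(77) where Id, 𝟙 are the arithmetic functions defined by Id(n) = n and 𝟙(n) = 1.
(Id * 𝟙)(77) = 96

Divisors of 77: [1, 7, 11, 77]. For each d | 77:
  d = 1: Id(1) · 𝟙(77/1) = 1 · 1 = 1
  d = 7: Id(7) · 𝟙(77/7) = 7 · 1 = 7
  d = 11: Id(11) · 𝟙(77/11) = 11 · 1 = 11
  d = 77: Id(77) · 𝟙(77/77) = 77 · 1 = 77
Summing: (Id * 𝟙)(77) = 1 + 7 + 11 + 77 = 96.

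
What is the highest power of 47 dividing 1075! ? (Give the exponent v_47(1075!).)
v_47(1075!) = 22

Legendre's formula: v_p(n!) = Σ_{k ≥ 1} ⌊n / p^k⌋. For p = 47, n = 1075, the terms are:
  ⌊1075/47^1⌋ = ⌊1075/47⌋ = 22
(the next term ⌊1075/47^2⌋ = 0, terminating the sum). Summing: v_47(1075!) = 22 = 22.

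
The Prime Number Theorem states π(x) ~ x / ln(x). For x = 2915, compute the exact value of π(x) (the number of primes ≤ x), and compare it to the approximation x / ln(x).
π(2915) = 421;  x/ln(x) ≈ 365.40;  relative error ≈ 13.21%.

Directly count primes up to 2915: π(2915) = 421. The PNT approximation gives 2915/ln(2915) ≈ 2915/7.97763 ≈ 365.40. Relative error (π(x) − x/ln(x)) / π(x) ≈ 13.21%; the approximation is known to undercount slightly (Li(x) is a better estimate).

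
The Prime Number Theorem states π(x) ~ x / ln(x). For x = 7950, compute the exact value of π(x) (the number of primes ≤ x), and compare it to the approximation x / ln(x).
π(7950) = 1004;  x/ln(x) ≈ 885.21;  relative error ≈ 11.83%.

Directly count primes up to 7950: π(7950) = 1004. The PNT approximation gives 7950/ln(7950) ≈ 7950/8.98093 ≈ 885.21. Relative error (π(x) − x/ln(x)) / π(x) ≈ 11.83%; the approximation is known to undercount slightly (Li(x) is a better estimate).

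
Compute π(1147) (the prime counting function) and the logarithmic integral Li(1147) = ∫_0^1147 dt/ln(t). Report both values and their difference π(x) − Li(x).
π(1147) = 189;  Li(1147) ≈ 198.68;  π(x) − Li(x) ≈ -9.68.

Direct count of primes ≤ 1147 gives π(1147) = 189. Numerical evaluation of the logarithmic integral gives Li(1147) ≈ 198.68. The difference π(x) − Li(x) ≈ -9.68 is typically negative for small/moderate x (Li(x) overestimates), though Littlewood's theorem shows this sign changes infinitely often.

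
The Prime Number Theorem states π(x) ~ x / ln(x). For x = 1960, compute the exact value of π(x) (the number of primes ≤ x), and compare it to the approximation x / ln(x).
π(1960) = 297;  x/ln(x) ≈ 258.55;  relative error ≈ 12.95%.

Directly count primes up to 1960: π(1960) = 297. The PNT approximation gives 1960/ln(1960) ≈ 1960/7.58070 ≈ 258.55. Relative error (π(x) − x/ln(x)) / π(x) ≈ 12.95%; the approximation is known to undercount slightly (Li(x) is a better estimate).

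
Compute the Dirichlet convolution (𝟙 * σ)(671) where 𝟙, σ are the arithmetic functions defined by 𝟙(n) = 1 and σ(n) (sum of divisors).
(𝟙 * σ)(671) = 819

Divisors of 671: [1, 11, 61, 671]. For each d | 671:
  d = 1: 𝟙(1) · σ(671/1) = 1 · 744 = 744
  d = 11: 𝟙(11) · σ(671/11) = 1 · 62 = 62
  d = 61: 𝟙(61) · σ(671/61) = 1 · 12 = 12
  d = 671: 𝟙(671) · σ(671/671) = 1 · 1 = 1
Summing: (𝟙 * σ)(671) = 744 + 62 + 12 + 1 = 819.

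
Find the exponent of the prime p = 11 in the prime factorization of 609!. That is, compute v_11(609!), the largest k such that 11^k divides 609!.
v_11(609!) = 60

Legendre's formula: v_p(n!) = Σ_{k ≥ 1} ⌊n / p^k⌋. For p = 11, n = 609, the terms are:
  ⌊609/11^1⌋ = ⌊609/11⌋ = 55
  ⌊609/11^2⌋ = ⌊609/121⌋ = 5
(the next term ⌊609/11^3⌋ = 0, terminating the sum). Summing: v_11(609!) = 55 + 5 = 60.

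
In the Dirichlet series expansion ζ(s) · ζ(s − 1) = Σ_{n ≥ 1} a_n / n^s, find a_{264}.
σ(264) = 720

In the product (Σ m^0/m^s)(Σ k / k^s) = Σ (Σ_{d | n} d) / n^s, the coefficient of 1/n^s is σ(n) = Σ_{d | n} d. For n = 264, divisors are [1, 2, 3, 4, 6, 8, 11, 12, 22, 24, 33, 44, 66, 88, 132, 264]; summing: σ(264) = 720.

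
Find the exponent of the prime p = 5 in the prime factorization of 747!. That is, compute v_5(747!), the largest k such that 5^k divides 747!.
v_5(747!) = 184

Legendre's formula: v_p(n!) = Σ_{k ≥ 1} ⌊n / p^k⌋. For p = 5, n = 747, the terms are:
  ⌊747/5^1⌋ = ⌊747/5⌋ = 149
  ⌊747/5^2⌋ = ⌊747/25⌋ = 29
  ⌊747/5^3⌋ = ⌊747/125⌋ = 5
  ⌊747/5^4⌋ = ⌊747/625⌋ = 1
(the next term ⌊747/5^5⌋ = 0, terminating the sum). Summing: v_5(747!) = 149 + 29 + 5 + 1 = 184.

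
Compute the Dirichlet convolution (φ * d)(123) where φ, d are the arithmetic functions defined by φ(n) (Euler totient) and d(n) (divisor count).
(φ * d)(123) = 168

Divisors of 123: [1, 3, 41, 123]. For each d | 123:
  d = 1: φ(1) · d(123/1) = 1 · 4 = 4
  d = 3: φ(3) · d(123/3) = 2 · 2 = 4
  d = 41: φ(41) · d(123/41) = 40 · 2 = 80
  d = 123: φ(123) · d(123/123) = 80 · 1 = 80
Summing: (φ * d)(123) = 4 + 4 + 80 + 80 = 168.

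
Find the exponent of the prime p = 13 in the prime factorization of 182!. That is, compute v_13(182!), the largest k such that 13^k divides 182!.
v_13(182!) = 15

Legendre's formula: v_p(n!) = Σ_{k ≥ 1} ⌊n / p^k⌋. For p = 13, n = 182, the terms are:
  ⌊182/13^1⌋ = ⌊182/13⌋ = 14
  ⌊182/13^2⌋ = ⌊182/169⌋ = 1
(the next term ⌊182/13^3⌋ = 0, terminating the sum). Summing: v_13(182!) = 14 + 1 = 15.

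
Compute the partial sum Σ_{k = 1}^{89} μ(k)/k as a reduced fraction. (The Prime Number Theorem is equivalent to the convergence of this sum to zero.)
Σ μ(k)/k = -34833113669423893495541895404789/23768741896345550770650537601358310

Values of μ(k) for 1 ≤ k ≤ 89: μ(1) = 1, μ(2) = -1, μ(3) = -1, μ(5) = -1, μ(6) = 1, μ(7) = -1, μ(10) = 1, μ(11) = -1, μ(13) = -1, μ(14) = 1, μ(15) = 1, μ(17) = -1, μ(19) = -1, μ(21) = 1, μ(22) = 1, μ(23) = -1, μ(26) = 1, μ(29) = -1, μ(30) = -1, μ(31) = -1, μ(33) = 1, μ(34) = 1, μ(35) = 1, μ(37) = -1, μ(38) = 1, μ(39) = 1, μ(41) = -1, μ(42) = -1, μ(43) = -1, μ(46) = 1, μ(47) = -1, μ(51) = 1, μ(53) = -1, μ(55) = 1, μ(57) = 1, μ(58) = 1, μ(59) = -1, μ(61) = -1, μ(62) = 1, μ(65) = 1, μ(66) = -1, μ(67) = -1, μ(69) = 1, μ(70) = -1, μ(71) = -1, μ(73) = -1, μ(74) = 1, μ(77) = 1, μ(78) = -1, μ(79) = -1, μ(82) = 1, μ(83) = -1, μ(85) = 1, μ(86) = 1, μ(87) = 1, μ(89) = -1, with μ = 0 on non-squarefree integers. Summing μ(k)/k for k where μ(k) ≠ 0 gives -34833113669423893495541895404789/23768741896345550770650537601358310 ≈ -0.0015. (PNT ⟺ this sum → 0 as n → ∞.)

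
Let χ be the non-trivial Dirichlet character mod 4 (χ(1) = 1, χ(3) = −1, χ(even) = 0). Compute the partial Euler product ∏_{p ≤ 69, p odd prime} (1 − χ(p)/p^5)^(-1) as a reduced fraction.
∏ = 37979204647637350516760877329690181347337250286656304892593349955377546774080367593893487696930042429/38125690090169221251718118687086971940856605396725095947148046662410194981822835725803035469807616000

The odd primes p ≤ 69 are [3, 5, 7, 11, 13, 17, 19, 23, 29, 31, 37, 41, 43, 47, 53, 59, 61, 67]. For each, χ(p) = 1 if p ≡ 1 mod 4, χ(p) = −1 if p ≡ 3 mod 4. Taking (1 − χ(p)/p^5)^(-1) = p^5/(p^5 − χ(p)): (1 − (-1)/3^5)^(-1) · (1 − (1)/5^5)^(-1) · (1 − (-1)/7^5)^(-1) · (1 − (-1)/11^5)^(-1) · (1 − (1)/13^5)^(-1) · (1 − (1)/17^5)^(-1) · (1 − (-1)/19^5)^(-1) · (1 − (-1)/23^5)^(-1) · (1 − (1)/29^5)^(-1) · (1 − (-1)/31^5)^(-1) · (1 − (1)/37^5)^(-1) · (1 − (1)/41^5)^(-1) · (1 − (-1)/43^5)^(-1) · (1 − (-1)/47^5)^(-1) · (1 − (1)/53^5)^(-1) · (1 − (-1)/59^5)^(-1) · (1 − (1)/61^5)^(-1) · (1 − (-1)/67^5)^(-1) = 37979204647637350516760877329690181347337250286656304892593349955377546774080367593893487696930042429/38125690090169221251718118687086971940856605396725095947148046662410194981822835725803035469807616000.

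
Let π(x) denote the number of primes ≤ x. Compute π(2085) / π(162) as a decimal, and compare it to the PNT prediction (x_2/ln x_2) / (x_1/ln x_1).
π(2085)/π(162) = 314/37 ≈ 8.4865;  PNT prediction ≈ 8.5678.

π(162) = 37 and π(2085) = 314, so π(2085)/π(162) ≈ 8.4865. The PNT-predicted ratio is (2085/ln(2085)) / (162/ln(162)) ≈ 8.5678. The two agree to within a few percent, as expected.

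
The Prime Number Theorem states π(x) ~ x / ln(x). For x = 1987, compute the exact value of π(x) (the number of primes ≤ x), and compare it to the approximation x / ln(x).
π(1987) = 300;  x/ln(x) ≈ 261.64;  relative error ≈ 12.79%.

Directly count primes up to 1987: π(1987) = 300. The PNT approximation gives 1987/ln(1987) ≈ 1987/7.59438 ≈ 261.64. Relative error (π(x) − x/ln(x)) / π(x) ≈ 12.79%; the approximation is known to undercount slightly (Li(x) is a better estimate).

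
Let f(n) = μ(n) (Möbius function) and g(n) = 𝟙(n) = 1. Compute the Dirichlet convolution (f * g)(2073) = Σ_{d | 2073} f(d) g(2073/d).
(μ * 𝟙)(2073) = 0

Divisors of 2073: [1, 3, 691, 2073]. For each d | 2073:
  d = 1: μ(1) · 𝟙(2073/1) = 1 · 1 = 1
  d = 3: μ(3) · 𝟙(2073/3) = -1 · 1 = -1
  d = 691: μ(691) · 𝟙(2073/691) = -1 · 1 = -1
  d = 2073: μ(2073) · 𝟙(2073/2073) = 1 · 1 = 1
Summing: (μ * 𝟙)(2073) = 1 + -1 + -1 + 1 = 0.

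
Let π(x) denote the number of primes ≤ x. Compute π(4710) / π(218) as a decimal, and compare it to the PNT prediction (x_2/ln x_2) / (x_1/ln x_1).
π(4710)/π(218) = 635/47 ≈ 13.5106;  PNT prediction ≈ 13.7553.

π(218) = 47 and π(4710) = 635, so π(4710)/π(218) ≈ 13.5106. The PNT-predicted ratio is (4710/ln(4710)) / (218/ln(218)) ≈ 13.7553. The two agree to within a few percent, as expected.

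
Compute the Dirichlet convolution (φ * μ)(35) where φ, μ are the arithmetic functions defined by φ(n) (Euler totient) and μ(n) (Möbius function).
(φ * μ)(35) = 15

Divisors of 35: [1, 5, 7, 35]. For each d | 35:
  d = 1: φ(1) · μ(35/1) = 1 · 1 = 1
  d = 5: φ(5) · μ(35/5) = 4 · -1 = -4
  d = 7: φ(7) · μ(35/7) = 6 · -1 = -6
  d = 35: φ(35) · μ(35/35) = 24 · 1 = 24
Summing: (φ * μ)(35) = 1 + -4 + -6 + 24 = 15.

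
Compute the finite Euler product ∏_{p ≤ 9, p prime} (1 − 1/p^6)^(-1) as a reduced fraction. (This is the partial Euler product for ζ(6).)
∏ = 5359375/5268016

The primes p ≤ 9 are [2, 3, 5, 7]. For each prime, (1 − 1/p^6)^(-1) = p^6 / (p^6 − 1). The product is (1 − 1/2^6)^(-1), (1 − 1/3^6)^(-1), (1 − 1/5^6)^(-1), (1 − 1/7^6)^(-1) = ∏ p^6 / (p^6 − 1) = 5359375/5268016.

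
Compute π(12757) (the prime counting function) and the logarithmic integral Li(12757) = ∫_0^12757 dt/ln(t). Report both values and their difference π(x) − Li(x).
π(12757) = 1522;  Li(12757) ≈ 1541.43;  π(x) − Li(x) ≈ -19.43.

Direct count of primes ≤ 12757 gives π(12757) = 1522. Numerical evaluation of the logarithmic integral gives Li(12757) ≈ 1541.43. The difference π(x) − Li(x) ≈ -19.43 is typically negative for small/moderate x (Li(x) overestimates), though Littlewood's theorem shows this sign changes infinitely often.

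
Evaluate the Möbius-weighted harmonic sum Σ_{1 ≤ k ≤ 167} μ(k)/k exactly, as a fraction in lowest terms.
Σ μ(k)/k = 3320595668723936105212130194759121950701456962705503856339925674/481473710367991963528473107950567214598209565303106537707981745635

Values of μ(k) for 1 ≤ k ≤ 167: μ(1) = 1, μ(2) = -1, μ(3) = -1, μ(5) = -1, μ(6) = 1, μ(7) = -1, μ(10) = 1, μ(11) = -1, μ(13) = -1, μ(14) = 1, μ(15) = 1, μ(17) = -1, μ(19) = -1, μ(21) = 1, μ(22) = 1, μ(23) = -1, μ(26) = 1, μ(29) = -1, μ(30) = -1, μ(31) = -1, μ(33) = 1, μ(34) = 1, μ(35) = 1, μ(37) = -1, μ(38) = 1, μ(39) = 1, μ(41) = -1, μ(42) = -1, μ(43) = -1, μ(46) = 1, μ(47) = -1, μ(51) = 1, μ(53) = -1, μ(55) = 1, μ(57) = 1, μ(58) = 1, μ(59) = -1, μ(61) = -1, μ(62) = 1, μ(65) = 1, μ(66) = -1, μ(67) = -1, μ(69) = 1, μ(70) = -1, μ(71) = -1, μ(73) = -1, μ(74) = 1, μ(77) = 1, μ(78) = -1, μ(79) = -1, μ(82) = 1, μ(83) = -1, μ(85) = 1, μ(86) = 1, μ(87) = 1, μ(89) = -1, μ(91) = 1, μ(93) = 1, μ(94) = 1, μ(95) = 1, μ(97) = -1, μ(101) = -1, μ(102) = -1, μ(103) = -1, μ(105) = -1, μ(106) = 1, μ(107) = -1, μ(109) = -1, μ(110) = -1, μ(111) = 1, μ(113) = -1, μ(114) = -1, μ(115) = 1, μ(118) = 1, μ(119) = 1, μ(122) = 1, μ(123) = 1, μ(127) = -1, μ(129) = 1, μ(130) = -1, μ(131) = -1, μ(133) = 1, μ(134) = 1, μ(137) = -1, μ(138) = -1, μ(139) = -1, μ(141) = 1, μ(142) = 1, μ(143) = 1, μ(145) = 1, μ(146) = 1, μ(149) = -1, μ(151) = -1, μ(154) = -1, μ(155) = 1, μ(157) = -1, μ(158) = 1, μ(159) = 1, μ(161) = 1, μ(163) = -1, μ(165) = -1, μ(166) = 1, μ(167) = -1, with μ = 0 on non-squarefree integers. Summing μ(k)/k for k where μ(k) ≠ 0 gives 3320595668723936105212130194759121950701456962705503856339925674/481473710367991963528473107950567214598209565303106537707981745635 ≈ 0.0069. (PNT ⟺ this sum → 0 as n → ∞.)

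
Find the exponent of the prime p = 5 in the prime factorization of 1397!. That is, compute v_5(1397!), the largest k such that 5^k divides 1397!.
v_5(1397!) = 347

Legendre's formula: v_p(n!) = Σ_{k ≥ 1} ⌊n / p^k⌋. For p = 5, n = 1397, the terms are:
  ⌊1397/5^1⌋ = ⌊1397/5⌋ = 279
  ⌊1397/5^2⌋ = ⌊1397/25⌋ = 55
  ⌊1397/5^3⌋ = ⌊1397/125⌋ = 11
  ⌊1397/5^4⌋ = ⌊1397/625⌋ = 2
(the next term ⌊1397/5^5⌋ = 0, terminating the sum). Summing: v_5(1397!) = 279 + 55 + 11 + 2 = 347.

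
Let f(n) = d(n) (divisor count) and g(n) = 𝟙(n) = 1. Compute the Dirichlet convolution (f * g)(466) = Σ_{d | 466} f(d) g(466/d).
(d * 𝟙)(466) = 9

Divisors of 466: [1, 2, 233, 466]. For each d | 466:
  d = 1: d(1) · 𝟙(466/1) = 1 · 1 = 1
  d = 2: d(2) · 𝟙(466/2) = 2 · 1 = 2
  d = 233: d(233) · 𝟙(466/233) = 2 · 1 = 2
  d = 466: d(466) · 𝟙(466/466) = 4 · 1 = 4
Summing: (d * 𝟙)(466) = 1 + 2 + 2 + 4 = 9.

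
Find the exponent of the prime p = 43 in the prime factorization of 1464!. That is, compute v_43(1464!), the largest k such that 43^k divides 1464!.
v_43(1464!) = 34

Legendre's formula: v_p(n!) = Σ_{k ≥ 1} ⌊n / p^k⌋. For p = 43, n = 1464, the terms are:
  ⌊1464/43^1⌋ = ⌊1464/43⌋ = 34
(the next term ⌊1464/43^2⌋ = 0, terminating the sum). Summing: v_43(1464!) = 34 = 34.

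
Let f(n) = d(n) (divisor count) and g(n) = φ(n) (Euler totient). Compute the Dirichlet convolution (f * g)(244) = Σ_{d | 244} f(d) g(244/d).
(d * φ)(244) = 434

Divisors of 244: [1, 2, 4, 61, 122, 244]. For each d | 244:
  d = 1: d(1) · φ(244/1) = 1 · 120 = 120
  d = 2: d(2) · φ(244/2) = 2 · 60 = 120
  d = 4: d(4) · φ(244/4) = 3 · 60 = 180
  d = 61: d(61) · φ(244/61) = 2 · 2 = 4
  d = 122: d(122) · φ(244/122) = 4 · 1 = 4
  d = 244: d(244) · φ(244/244) = 6 · 1 = 6
Summing: (d * φ)(244) = 120 + 120 + 180 + 4 + 4 + 6 = 434.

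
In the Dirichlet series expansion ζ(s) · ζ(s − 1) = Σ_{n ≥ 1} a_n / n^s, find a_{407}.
σ(407) = 456

In the product (Σ m^0/m^s)(Σ k / k^s) = Σ (Σ_{d | n} d) / n^s, the coefficient of 1/n^s is σ(n) = Σ_{d | n} d. For n = 407, divisors are [1, 11, 37, 407]; summing: σ(407) = 456.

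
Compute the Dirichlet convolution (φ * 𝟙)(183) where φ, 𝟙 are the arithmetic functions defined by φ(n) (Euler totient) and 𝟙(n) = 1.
(φ * 𝟙)(183) = 183

Divisors of 183: [1, 3, 61, 183]. For each d | 183:
  d = 1: φ(1) · 𝟙(183/1) = 1 · 1 = 1
  d = 3: φ(3) · 𝟙(183/3) = 2 · 1 = 2
  d = 61: φ(61) · 𝟙(183/61) = 60 · 1 = 60
  d = 183: φ(183) · 𝟙(183/183) = 120 · 1 = 120
Summing: (φ * 𝟙)(183) = 1 + 2 + 60 + 120 = 183.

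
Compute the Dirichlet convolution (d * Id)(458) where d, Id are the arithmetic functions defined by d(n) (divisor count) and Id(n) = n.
(d * Id)(458) = 924

Divisors of 458: [1, 2, 229, 458]. For each d | 458:
  d = 1: d(1) · Id(458/1) = 1 · 458 = 458
  d = 2: d(2) · Id(458/2) = 2 · 229 = 458
  d = 229: d(229) · Id(458/229) = 2 · 2 = 4
  d = 458: d(458) · Id(458/458) = 4 · 1 = 4
Summing: (d * Id)(458) = 458 + 458 + 4 + 4 = 924.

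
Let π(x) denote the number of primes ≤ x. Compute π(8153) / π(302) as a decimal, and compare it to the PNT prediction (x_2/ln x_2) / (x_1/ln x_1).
π(8153)/π(302) = 1023/62 ≈ 16.5000;  PNT prediction ≈ 17.1175.

π(302) = 62 and π(8153) = 1023, so π(8153)/π(302) ≈ 16.5000. The PNT-predicted ratio is (8153/ln(8153)) / (302/ln(302)) ≈ 17.1175. The two agree to within a few percent, as expected.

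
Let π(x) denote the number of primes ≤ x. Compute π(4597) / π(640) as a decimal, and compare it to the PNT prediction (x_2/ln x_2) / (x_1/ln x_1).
π(4597)/π(640) = 622/115 ≈ 5.4087;  PNT prediction ≈ 5.5035.

π(640) = 115 and π(4597) = 622, so π(4597)/π(640) ≈ 5.4087. The PNT-predicted ratio is (4597/ln(4597)) / (640/ln(640)) ≈ 5.5035. The two agree to within a few percent, as expected.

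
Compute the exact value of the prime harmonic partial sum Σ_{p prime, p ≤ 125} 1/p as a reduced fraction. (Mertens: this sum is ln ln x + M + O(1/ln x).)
Σ 1/p = 58472171373748331322981543916880425472323867753/31610054640417607788145206291543662493274686990

π(125) = 30, so the primes ≤ 125 are [2, 3, 5, 7, 11, 13, 17, 19, 23, 29, 31, 37, 41, 43, 47, 53, 59, 61, 67, 71, 73, 79, 83, 89, 97, 101, 103, 107, 109, 113]. Summing 1/p over these primes: 58472171373748331322981543916880425472323867753/31610054640417607788145206291543662493274686990 ≈ 1.8498. Mertens estimate ln ln(125) + 0.2615 ≈ 1.8360.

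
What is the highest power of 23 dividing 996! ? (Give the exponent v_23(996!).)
v_23(996!) = 44

Legendre's formula: v_p(n!) = Σ_{k ≥ 1} ⌊n / p^k⌋. For p = 23, n = 996, the terms are:
  ⌊996/23^1⌋ = ⌊996/23⌋ = 43
  ⌊996/23^2⌋ = ⌊996/529⌋ = 1
(the next term ⌊996/23^3⌋ = 0, terminating the sum). Summing: v_23(996!) = 43 + 1 = 44.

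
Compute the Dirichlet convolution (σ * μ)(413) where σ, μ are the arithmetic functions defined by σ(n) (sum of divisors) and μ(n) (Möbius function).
(σ * μ)(413) = 413

Divisors of 413: [1, 7, 59, 413]. For each d | 413:
  d = 1: σ(1) · μ(413/1) = 1 · 1 = 1
  d = 7: σ(7) · μ(413/7) = 8 · -1 = -8
  d = 59: σ(59) · μ(413/59) = 60 · -1 = -60
  d = 413: σ(413) · μ(413/413) = 480 · 1 = 480
Summing: (σ * μ)(413) = 1 + -8 + -60 + 480 = 413.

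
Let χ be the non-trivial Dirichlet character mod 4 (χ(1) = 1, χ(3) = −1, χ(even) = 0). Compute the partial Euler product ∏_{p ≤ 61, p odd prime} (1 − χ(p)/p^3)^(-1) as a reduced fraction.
∏ = 126115667482028600084463789626710364805572778792731/130156894276470431285217911893722225289762827141120

The odd primes p ≤ 61 are [3, 5, 7, 11, 13, 17, 19, 23, 29, 31, 37, 41, 43, 47, 53, 59, 61]. For each, χ(p) = 1 if p ≡ 1 mod 4, χ(p) = −1 if p ≡ 3 mod 4. Taking (1 − χ(p)/p^3)^(-1) = p^3/(p^3 − χ(p)): (1 − (-1)/3^3)^(-1) · (1 − (1)/5^3)^(-1) · (1 − (-1)/7^3)^(-1) · (1 − (-1)/11^3)^(-1) · (1 − (1)/13^3)^(-1) · (1 − (1)/17^3)^(-1) · (1 − (-1)/19^3)^(-1) · (1 − (-1)/23^3)^(-1) · (1 − (1)/29^3)^(-1) · (1 − (-1)/31^3)^(-1) · (1 − (1)/37^3)^(-1) · (1 − (1)/41^3)^(-1) · (1 − (-1)/43^3)^(-1) · (1 − (-1)/47^3)^(-1) · (1 − (1)/53^3)^(-1) · (1 − (-1)/59^3)^(-1) · (1 − (1)/61^3)^(-1) = 126115667482028600084463789626710364805572778792731/130156894276470431285217911893722225289762827141120.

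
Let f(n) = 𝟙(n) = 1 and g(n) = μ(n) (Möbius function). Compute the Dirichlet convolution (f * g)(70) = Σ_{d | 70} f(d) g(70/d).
(𝟙 * μ)(70) = 0

Divisors of 70: [1, 2, 5, 7, 10, 14, 35, 70]. For each d | 70:
  d = 1: 𝟙(1) · μ(70/1) = 1 · -1 = -1
  d = 2: 𝟙(2) · μ(70/2) = 1 · 1 = 1
  d = 5: 𝟙(5) · μ(70/5) = 1 · 1 = 1
  d = 7: 𝟙(7) · μ(70/7) = 1 · 1 = 1
  d = 10: 𝟙(10) · μ(70/10) = 1 · -1 = -1
  d = 14: 𝟙(14) · μ(70/14) = 1 · -1 = -1
  d = 35: 𝟙(35) · μ(70/35) = 1 · -1 = -1
  d = 70: 𝟙(70) · μ(70/70) = 1 · 1 = 1
Summing: (𝟙 * μ)(70) = -1 + 1 + 1 + 1 + -1 + -1 + -1 + 1 = 0.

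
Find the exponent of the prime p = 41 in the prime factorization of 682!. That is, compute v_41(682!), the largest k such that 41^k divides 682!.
v_41(682!) = 16

Legendre's formula: v_p(n!) = Σ_{k ≥ 1} ⌊n / p^k⌋. For p = 41, n = 682, the terms are:
  ⌊682/41^1⌋ = ⌊682/41⌋ = 16
(the next term ⌊682/41^2⌋ = 0, terminating the sum). Summing: v_41(682!) = 16 = 16.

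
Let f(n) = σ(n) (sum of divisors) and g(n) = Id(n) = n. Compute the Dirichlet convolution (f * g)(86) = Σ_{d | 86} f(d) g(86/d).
(σ * Id)(86) = 435

Divisors of 86: [1, 2, 43, 86]. For each d | 86:
  d = 1: σ(1) · Id(86/1) = 1 · 86 = 86
  d = 2: σ(2) · Id(86/2) = 3 · 43 = 129
  d = 43: σ(43) · Id(86/43) = 44 · 2 = 88
  d = 86: σ(86) · Id(86/86) = 132 · 1 = 132
Summing: (σ * Id)(86) = 86 + 129 + 88 + 132 = 435.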